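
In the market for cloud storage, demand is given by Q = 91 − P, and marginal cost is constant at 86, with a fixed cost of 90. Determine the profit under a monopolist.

Profit = −83.75

Inverting demand: P = 91 − Q.
The monopolist equates marginal revenue to marginal cost: 91 − 2Q = 86, so Q = 2.5. From demand, P = 88.5.
Profit = (88.5 − 86)·2.5 − 90 = −83.75.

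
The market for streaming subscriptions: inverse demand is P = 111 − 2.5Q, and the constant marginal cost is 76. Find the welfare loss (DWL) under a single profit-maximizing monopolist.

Perfect competition: P = MC = 76, so 111 − 2.5Q = 76 and Q = 14.
Monopoly sets MR = MC: 111 − 5Q = 76 ⇒ Q = 7, P = 111 − 2.5·7 = 93.5.
DWL is the triangle between Q = 7 and Q = 14: ½·(14 − 7)·(93.5 − 76) = 61.25.

DWL = 61.25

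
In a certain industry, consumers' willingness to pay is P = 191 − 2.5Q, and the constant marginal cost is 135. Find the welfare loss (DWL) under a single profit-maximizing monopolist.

Competitive firms price at marginal cost: P = 135, giving Q = 22.4.
Monopoly sets MR = MC: 191 − 5Q = 135 ⇒ Q = 11.2, P = 191 − 2.5·11.2 = 163.
DWL is the triangle between Q = 11.2 and Q = 22.4: ½·(22.4 − 11.2)·(163 − 135) = 156.8.

DWL = 156.8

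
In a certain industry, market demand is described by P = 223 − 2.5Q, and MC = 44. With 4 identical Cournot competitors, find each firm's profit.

π_i = 512.656

Cournot with 4 identical firms: the symmetric best-response condition is 223 − 12.5q = 44. Each firm produces q = 14.32, total output Q = 57.28, price P = 79.8.
Each firm's profit = (79.8 − 44)·14.32 = 512.656.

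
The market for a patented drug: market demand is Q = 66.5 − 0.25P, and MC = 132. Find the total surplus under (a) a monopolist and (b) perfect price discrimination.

Inverting demand: P = 266 − 4Q.
Monopoly sets MR = MC: 266 − 8Q = 132 ⇒ Q = 16.75, P = 266 − 4·16.75 = 199.
CS = ½·(266 − 199)·16.75 = 561.125; PS = (199 − 132)·16.75 = 1122.25; TS = 1683.375.
With perfect price discrimination, output is the efficient level Q = 33.5 (where demand meets MC), but every buyer pays their willingness to pay: CS = 0 and PS = total surplus.
TS = 2244.5 (equal to competitive TS).

Monopoly: TS = 1683.375; Perfect PD: TS = 2244.5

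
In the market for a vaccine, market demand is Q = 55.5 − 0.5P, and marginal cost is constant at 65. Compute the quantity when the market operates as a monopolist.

Q = 11.5

Inverting demand: P = 111 − 2Q.
Monopoly sets MR = MC: 111 − 4Q = 65 ⇒ Q = 11.5, P = 111 − 2·11.5 = 88.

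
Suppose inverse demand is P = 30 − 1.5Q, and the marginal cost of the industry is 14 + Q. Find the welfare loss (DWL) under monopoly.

Under competition P = MC: 30 − 1.5Q = 14 + Q ⇒ Q = 6.4, P = 20.4.
Monopoly sets MR = MC: 30 − 3Q = 14 + Q ⇒ Q = 4, P = 30 − 1.5·4 = 24.
CS = ½·(30 − 20.4)·6.4 = 30.72; PS = (20.4·6.4 − 14·6.4 − ½·1·6.4²) = 20.48; TS = 51.2.
CS = ½·(30 − 24)·4 = 12; PS = (24·4 − 14·4 − ½·1·4²) = 32; TS = 44.
DWL = 51.2 − 44 = 7.2.

DWL = 7.2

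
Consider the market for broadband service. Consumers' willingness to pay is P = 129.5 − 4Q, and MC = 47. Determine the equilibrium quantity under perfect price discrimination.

With perfect price discrimination, output is the efficient level Q = 20.625 (where demand meets MC), but every buyer pays their willingness to pay: CS = 0 and PS = total surplus.

Q = 20.625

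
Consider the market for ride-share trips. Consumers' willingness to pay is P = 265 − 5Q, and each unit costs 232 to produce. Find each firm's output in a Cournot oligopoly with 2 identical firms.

In a 2-firm Cournot equilibrium, symmetry and the first-order condition give q = (265 − 232)/(15) = 2.2. So Q = 4.4 and P = 243.

q_i = 2.2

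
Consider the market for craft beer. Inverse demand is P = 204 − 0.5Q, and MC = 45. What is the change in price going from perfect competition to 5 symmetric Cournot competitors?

Competitive firms price at marginal cost: P = 45, giving Q = 318.
With 5 symmetric Cournot firms, each firm's FOC gives 204 − 3q = 45, so q = 53, Q = 5·53 = 265, and P = 71.5.
Change in price: 71.5 − 45 = 26.5.

P rises by 26.5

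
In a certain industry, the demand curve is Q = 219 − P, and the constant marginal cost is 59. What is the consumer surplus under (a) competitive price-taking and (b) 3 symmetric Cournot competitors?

Competition: CS = 12800; Cournot: CS = 7200

Inverting demand: P = 219 − Q.
Perfect competition: P = MC = 59, so 219 − Q = 59 and Q = 160.
CS = ½·(219 − 59)·160 = 12800.
With 3 symmetric Cournot firms, each firm's FOC gives 219 − 4q = 59, so q = 40, Q = 3·40 = 120, and P = 99.
CS = ½·(219 − 99)·120 = 7200.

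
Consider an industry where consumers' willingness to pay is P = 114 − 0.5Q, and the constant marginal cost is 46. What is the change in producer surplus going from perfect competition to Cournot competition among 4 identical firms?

PS rises by 1479.68

Under competition P = MC = 46, so Q = (114 − 46)/0.5 = 136.
PS = (46 − 46)·136 = 0.
With 4 symmetric Cournot firms, each firm's FOC gives 114 − 2.5q = 46, so q = 27.2, Q = 4·27.2 = 108.8, and P = 59.6.
PS = (59.6 − 46)·108.8 = 1479.68.
Change in producer surplus: 1479.68 − 0 = 1479.68.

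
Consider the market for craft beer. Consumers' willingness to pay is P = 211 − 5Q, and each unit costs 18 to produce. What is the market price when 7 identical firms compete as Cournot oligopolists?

Cournot with 7 identical firms: the symmetric best-response condition is 211 − 40q = 18. Each firm produces q = 4.825, total output Q = 33.775, price P = 42.125.

P = 42.125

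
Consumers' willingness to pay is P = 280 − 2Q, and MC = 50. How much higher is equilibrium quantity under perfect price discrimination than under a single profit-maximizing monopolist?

The monopolist equates marginal revenue to marginal cost: 280 − 4Q = 50, so Q = 57.5. From demand, P = 165.
Under first-degree price discrimination the firm charges each unit its demand price and produces up to where P = MC, i.e. Q = 115. Consumer surplus is zero; producer surplus equals total surplus.
Change in equilibrium quantity: 115 − 57.5 = 57.5.

Equilibrium quantity rises by 57.5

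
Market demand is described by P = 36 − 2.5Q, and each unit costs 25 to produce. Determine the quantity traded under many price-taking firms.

Competitive firms price at marginal cost: P = 25, giving Q = 4.4.

Q = 4.4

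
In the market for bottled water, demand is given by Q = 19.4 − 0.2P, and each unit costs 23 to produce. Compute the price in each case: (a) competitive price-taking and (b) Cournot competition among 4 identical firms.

Inverting demand: P = 97 − 5Q.
Under competition P = MC = 23, so Q = (97 − 23)/5 = 14.8.
In a 4-firm Cournot equilibrium, symmetry and the first-order condition give q = (97 − 23)/(25) = 2.96. So Q = 11.84 and P = 37.8.

Competition: P = 23; Cournot: P = 37.8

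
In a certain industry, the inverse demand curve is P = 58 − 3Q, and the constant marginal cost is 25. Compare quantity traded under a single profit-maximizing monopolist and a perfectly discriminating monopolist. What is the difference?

Q rises by 5.5

A monopolist chooses Q where MR = MC. MR = 58 − 6Q; setting this equal to 25 gives Q = 5.5 and P = 41.5.
A perfectly discriminating monopolist sells every unit with P(Q) ≥ MC(Q), so output equals the competitive quantity Q = 11. Each buyer pays their reservation price, so CS = 0 and the firm captures all surplus.
Change in quantity traded: 11 − 5.5 = 5.5.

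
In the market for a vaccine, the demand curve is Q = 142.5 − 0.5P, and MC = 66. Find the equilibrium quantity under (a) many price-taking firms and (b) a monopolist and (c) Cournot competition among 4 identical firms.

Inverting demand: P = 285 − 2Q.
Competitive firms price at marginal cost: P = 66, giving Q = 109.5.
The monopolist equates marginal revenue to marginal cost: 285 − 4Q = 66, so Q = 54.75. From demand, P = 175.5.
In a 4-firm Cournot equilibrium, symmetry and the first-order condition give q = (285 − 66)/(10) = 21.9. So Q = 87.6 and P = 109.8.

Competition: Q = 109.5; Monopoly: Q = 54.75; Cournot: Q = 87.6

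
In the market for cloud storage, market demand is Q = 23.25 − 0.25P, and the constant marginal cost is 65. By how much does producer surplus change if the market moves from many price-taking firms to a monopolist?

PS rises by 49

Inverting demand: P = 93 − 4Q.
Competitive firms price at marginal cost: P = 65, giving Q = 7.
PS = (65 − 65)·7 = 0.
Monopoly sets MR = MC: 93 − 8Q = 65 ⇒ Q = 3.5, P = 93 − 4·3.5 = 79.
PS = (79 − 65)·3.5 = 49.
Change in producer surplus: 49 − 0 = 49.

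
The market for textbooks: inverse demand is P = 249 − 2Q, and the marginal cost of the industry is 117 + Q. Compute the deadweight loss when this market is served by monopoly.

Competitive equilibrium sets price equal to marginal cost: 249 − 2Q = 117 + Q, so Q = 44 and P = 161.
Monopoly sets MR = MC: 249 − 4Q = 117 + Q ⇒ Q = 26.4, P = 249 − 2·26.4 = 196.2.
CS = ½·(249 − 161)·44 = 1936; PS = (161·44 − 117·44 − ½·1·44²) = 968; TS = 2904.
CS = ½·(249 − 196.2)·26.4 = 696.96; PS = (196.2·26.4 − 117·26.4 − ½·1·26.4²) = 1742.4; TS = 2439.36.
DWL = 2904 − 2439.36 = 464.64.

DWL = 464.64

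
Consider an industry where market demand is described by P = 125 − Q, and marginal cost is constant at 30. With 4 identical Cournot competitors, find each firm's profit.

Cournot with 4 identical firms: the symmetric best-response condition is 125 − 5q = 30. Each firm produces q = 19, total output Q = 76, price P = 49.
Each firm's profit = (49 − 30)·19 = 361.

π_i = 361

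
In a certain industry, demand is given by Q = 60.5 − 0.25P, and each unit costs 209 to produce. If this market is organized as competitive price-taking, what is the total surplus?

Inverting demand: P = 242 − 4Q.
Competitive firms price at marginal cost: P = 209, giving Q = 8.25.
CS = ½·(242 − 209)·8.25 = 136.125; PS = (209 − 209)·8.25 = 0; TS = 136.125.

TS = 136.125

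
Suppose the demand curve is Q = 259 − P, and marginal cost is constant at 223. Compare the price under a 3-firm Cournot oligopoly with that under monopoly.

Inverting demand: P = 259 − Q.
Cournot with 3 identical firms: the symmetric best-response condition is 259 − 4q = 223. Each firm produces q = 9, total output Q = 27, price P = 232.
Monopoly sets MR = MC: 259 − 2Q = 223 ⇒ Q = 18, P = 259 − 18 = 241.

Cournot: P = 232; Monopoly: P = 241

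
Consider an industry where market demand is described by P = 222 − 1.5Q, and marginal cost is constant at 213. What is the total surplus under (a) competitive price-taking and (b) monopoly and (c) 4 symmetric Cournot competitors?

Competition: TS = 27; Monopoly: TS = 20.25; Cournot: TS = 25.92

Under competition P = MC = 213, so Q = (222 − 213)/1.5 = 6.
CS = ½·(222 − 213)·6 = 27; PS = (213 − 213)·6 = 0; TS = 27.
The monopolist equates marginal revenue to marginal cost: 222 − 3Q = 213, so Q = 3. From demand, P = 217.5.
CS = ½·(222 − 217.5)·3 = 6.75; PS = (217.5 − 213)·3 = 13.5; TS = 20.25.
In a 4-firm Cournot equilibrium, symmetry and the first-order condition give q = (222 − 213)/(7.5) = 1.2. So Q = 4.8 and P = 214.8.
CS = ½·(222 − 214.8)·4.8 = 17.28; PS = (214.8 − 213)·4.8 = 8.64; TS = 25.92.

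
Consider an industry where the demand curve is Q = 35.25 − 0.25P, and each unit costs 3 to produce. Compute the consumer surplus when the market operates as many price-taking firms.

CS = 2380.5

Inverting demand: P = 141 − 4Q.
Competitive firms price at marginal cost: P = 3, giving Q = 34.5.
CS = ½·(141 − 3)·34.5 = 2380.5.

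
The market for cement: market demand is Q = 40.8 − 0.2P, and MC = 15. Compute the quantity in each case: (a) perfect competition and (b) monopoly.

Inverting demand: P = 204 − 5Q.
Competitive firms price at marginal cost: P = 15, giving Q = 37.8.
Monopoly sets MR = MC: 204 − 10Q = 15 ⇒ Q = 18.9, P = 204 − 5·18.9 = 109.5.

Competition: Q = 37.8; Monopoly: Q = 18.9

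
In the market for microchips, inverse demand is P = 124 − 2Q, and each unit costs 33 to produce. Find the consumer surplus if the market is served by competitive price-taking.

Under competition P = MC = 33, so Q = (124 − 33)/2 = 45.5.
CS = ½·(124 − 33)·45.5 = 2070.25.

CS = 2070.25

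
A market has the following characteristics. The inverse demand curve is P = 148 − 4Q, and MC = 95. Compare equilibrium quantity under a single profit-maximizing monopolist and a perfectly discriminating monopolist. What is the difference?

The monopolist equates marginal revenue to marginal cost: 148 − 8Q = 95, so Q = 6.625. From demand, P = 121.5.
A perfectly discriminating monopolist sells every unit with P(Q) ≥ MC(Q), so output equals the competitive quantity Q = 13.25. Each buyer pays their reservation price, so CS = 0 and the firm captures all surplus.
Change in equilibrium quantity: 13.25 − 6.625 = 6.625.

Equilibrium quantity rises by 6.625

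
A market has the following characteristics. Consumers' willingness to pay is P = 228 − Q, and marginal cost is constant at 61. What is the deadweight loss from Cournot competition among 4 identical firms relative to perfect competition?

DWL = 557.78

Under competition P = MC = 61, so Q = (228 − 61)/1 = 167.
With 4 symmetric Cournot firms, each firm's FOC gives 228 − 5q = 61, so q = 33.4, Q = 4·33.4 = 133.6, and P = 94.4.
DWL is the triangle between Q = 133.6 and Q = 167: ½·(167 − 133.6)·(94.4 − 61) = 557.78.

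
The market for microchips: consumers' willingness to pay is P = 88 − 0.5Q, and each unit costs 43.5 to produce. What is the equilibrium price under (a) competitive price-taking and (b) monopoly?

Competitive firms price at marginal cost: P = 43.5, giving Q = 89.
The monopolist equates marginal revenue to marginal cost: 88 − Q = 43.5, so Q = 44.5. From demand, P = 65.75.

Competition: P = 43.5; Monopoly: P = 65.75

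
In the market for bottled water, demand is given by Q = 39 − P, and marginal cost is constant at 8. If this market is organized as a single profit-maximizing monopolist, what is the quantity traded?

Q = 15.5

Inverting demand: P = 39 − Q.
The monopolist equates marginal revenue to marginal cost: 39 − 2Q = 8, so Q = 15.5. From demand, P = 23.5.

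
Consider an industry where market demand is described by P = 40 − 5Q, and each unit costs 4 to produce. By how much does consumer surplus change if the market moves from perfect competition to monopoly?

Consumer surplus falls by 97.2

Perfect competition: P = MC = 4, so 40 − 5Q = 4 and Q = 7.2.
CS = ½·(40 − 4)·7.2 = 129.6.
A monopolist chooses Q where MR = MC. MR = 40 − 10Q; setting this equal to 4 gives Q = 3.6 and P = 22.
CS = ½·(40 − 22)·3.6 = 32.4.
Change in consumer surplus: 32.4 − 129.6 = −97.2.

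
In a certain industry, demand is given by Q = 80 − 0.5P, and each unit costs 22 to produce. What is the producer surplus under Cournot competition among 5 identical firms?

PS = 1322.5

Inverting demand: P = 160 − 2Q.
In a 5-firm Cournot equilibrium, symmetry and the first-order condition give q = (160 − 22)/(12) = 11.5. So Q = 57.5 and P = 45.
PS = (45 − 22)·57.5 = 1322.5.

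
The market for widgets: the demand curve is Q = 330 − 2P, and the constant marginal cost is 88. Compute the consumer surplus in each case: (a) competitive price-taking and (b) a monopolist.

Competition: CS = 5929; Monopoly: CS = 1482.25

Inverting demand: P = 165 − 0.5Q.
Competitive firms price at marginal cost: P = 88, giving Q = 154.
CS = ½·(165 − 88)·154 = 5929.
Monopoly sets MR = MC: 165 − Q = 88 ⇒ Q = 77, P = 165 − 0.5·77 = 126.5.
CS = ½·(165 − 126.5)·77 = 1482.25.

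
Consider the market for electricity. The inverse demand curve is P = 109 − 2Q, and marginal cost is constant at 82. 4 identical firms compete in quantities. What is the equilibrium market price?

P = 87.4

Cournot with 4 identical firms: the symmetric best-response condition is 109 − 10q = 82. Each firm produces q = 2.7, total output Q = 10.8, price P = 87.4.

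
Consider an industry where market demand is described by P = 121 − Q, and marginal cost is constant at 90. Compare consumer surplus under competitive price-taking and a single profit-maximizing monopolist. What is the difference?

Perfect competition: P = MC = 90, so 121 − Q = 90 and Q = 31.
CS = ½·(121 − 90)·31 = 480.5.
A monopolist chooses Q where MR = MC. MR = 121 − 2Q; setting this equal to 90 gives Q = 15.5 and P = 105.5.
CS = ½·(121 − 105.5)·15.5 = 120.125.
Change in consumer surplus: 120.125 − 480.5 = −360.375.

CS falls by 360.375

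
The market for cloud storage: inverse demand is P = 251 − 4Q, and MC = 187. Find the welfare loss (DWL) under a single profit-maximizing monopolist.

Under competition P = MC = 187, so Q = (251 − 187)/4 = 16.
Monopoly sets MR = MC: 251 − 8Q = 187 ⇒ Q = 8, P = 251 − 4·8 = 219.
DWL is the triangle between Q = 8 and Q = 16: ½·(16 − 8)·(219 − 187) = 128.

DWL = 128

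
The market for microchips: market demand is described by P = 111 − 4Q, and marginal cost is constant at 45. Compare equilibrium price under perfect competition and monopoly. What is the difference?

Equilibrium price rises by 33

Competitive firms price at marginal cost: P = 45, giving Q = 16.5.
Monopoly sets MR = MC: 111 − 8Q = 45 ⇒ Q = 8.25, P = 111 − 4·8.25 = 78.
Change in equilibrium price: 78 − 45 = 33.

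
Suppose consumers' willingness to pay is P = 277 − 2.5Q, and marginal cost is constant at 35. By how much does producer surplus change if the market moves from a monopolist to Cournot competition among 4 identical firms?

A monopolist chooses Q where MR = MC. MR = 277 − 5Q; setting this equal to 35 gives Q = 48.4 and P = 156.
PS = (156 − 35)·48.4 = 5856.4.
With 4 symmetric Cournot firms, each firm's FOC gives 277 − 12.5q = 35, so q = 19.36, Q = 4·19.36 = 77.44, and P = 83.4.
PS = (83.4 − 35)·77.44 = 3748.096.
Change in producer surplus: 3748.096 − 5856.4 = −2108.304.

PS falls by 2108.304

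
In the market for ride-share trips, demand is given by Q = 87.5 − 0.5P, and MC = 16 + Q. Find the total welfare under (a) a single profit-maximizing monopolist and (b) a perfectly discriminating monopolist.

Inverting demand: P = 175 − 2Q.
Monopoly sets MR = MC: 175 − 4Q = 16 + Q ⇒ Q = 31.8, P = 175 − 2·31.8 = 111.4.
CS = ½·(175 − 111.4)·31.8 = 1011.24; PS = (111.4·31.8 − 16·31.8 − ½·1·31.8²) = 2528.1; TS = 3539.34.
Under first-degree price discrimination the firm charges each unit its demand price and produces up to where P = MC, i.e. Q = 53. Consumer surplus is zero; producer surplus equals total surplus.
TS = 4213.5 (equal to competitive TS).

Monopoly: TS = 3539.34; Perfect PD: TS = 4213.5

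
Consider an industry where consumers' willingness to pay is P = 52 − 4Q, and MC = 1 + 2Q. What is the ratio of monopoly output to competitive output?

Monopoly sets MR = MC: 52 − 8Q = 1 + 2Q ⇒ Q = 5.1, P = 52 − 4·5.1 = 31.6.
Competitive equilibrium sets price equal to marginal cost: 52 − 4Q = 1 + 2Q, so Q = 8.5 and P = 18.
Ratio Q_m/Q_c = 5.1/8.5 = 0.6.

Q_m/Q_c = 0.6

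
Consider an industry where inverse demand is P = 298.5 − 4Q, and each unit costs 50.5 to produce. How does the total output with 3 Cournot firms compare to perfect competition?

With 3 symmetric Cournot firms, each firm's FOC gives 298.5 − 16q = 50.5, so q = 15.5, Q = 3·15.5 = 46.5, and P = 112.5.
Under competition P = MC = 50.5, so Q = (298.5 − 50.5)/4 = 62.

Cournot: Q = 46.5; Competition: Q = 62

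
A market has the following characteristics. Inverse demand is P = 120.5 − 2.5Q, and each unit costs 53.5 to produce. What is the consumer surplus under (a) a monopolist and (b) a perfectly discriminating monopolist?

The monopolist equates marginal revenue to marginal cost: 120.5 − 5Q = 53.5, so Q = 13.4. From demand, P = 87.
CS = ½·(120.5 − 87)·13.4 = 224.45.
A perfectly discriminating monopolist sells every unit with P(Q) ≥ MC(Q), so output equals the competitive quantity Q = 26.8. Each buyer pays their reservation price, so CS = 0 and the firm captures all surplus.
CS = 0.

Monopoly: CS = 224.45; Perfect PD: CS = 0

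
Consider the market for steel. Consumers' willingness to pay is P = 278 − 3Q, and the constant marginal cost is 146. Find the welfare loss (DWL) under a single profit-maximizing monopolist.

DWL = 726

Perfect competition: P = MC = 146, so 278 − 3Q = 146 and Q = 44.
A monopolist chooses Q where MR = MC. MR = 278 − 6Q; setting this equal to 146 gives Q = 22 and P = 212.
DWL is the triangle between Q = 22 and Q = 44: ½·(44 − 22)·(212 − 146) = 726.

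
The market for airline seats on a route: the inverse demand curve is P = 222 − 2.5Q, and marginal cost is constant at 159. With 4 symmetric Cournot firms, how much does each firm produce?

In a 4-firm Cournot equilibrium, symmetry and the first-order condition give q = (222 − 159)/(12.5) = 5.04. So Q = 20.16 and P = 171.6.

q_i = 5.04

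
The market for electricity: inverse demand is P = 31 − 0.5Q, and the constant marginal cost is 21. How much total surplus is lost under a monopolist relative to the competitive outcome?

DWL = 25

Under competition P = MC = 21, so Q = (31 − 21)/0.5 = 20.
Monopoly sets MR = MC: 31 − Q = 21 ⇒ Q = 10, P = 31 − 0.5·10 = 26.
DWL is the triangle between Q = 10 and Q = 20: ½·(20 − 10)·(26 − 21) = 25.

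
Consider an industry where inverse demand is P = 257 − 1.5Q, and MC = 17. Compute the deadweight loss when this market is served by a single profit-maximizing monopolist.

DWL = 4800

Competitive firms price at marginal cost: P = 17, giving Q = 160.
The monopolist equates marginal revenue to marginal cost: 257 − 3Q = 17, so Q = 80. From demand, P = 137.
DWL is the triangle between Q = 80 and Q = 160: ½·(160 − 80)·(137 − 17) = 4800.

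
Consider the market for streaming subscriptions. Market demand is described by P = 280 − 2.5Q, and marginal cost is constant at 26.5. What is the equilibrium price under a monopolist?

Monopoly sets MR = MC: 280 − 5Q = 26.5 ⇒ Q = 50.7, P = 280 − 2.5·50.7 = 153.25.

P = 153.25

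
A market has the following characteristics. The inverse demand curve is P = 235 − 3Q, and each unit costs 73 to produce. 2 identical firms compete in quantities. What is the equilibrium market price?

With 2 symmetric Cournot firms, each firm's FOC gives 235 − 9q = 73, so q = 18, Q = 2·18 = 36, and P = 127.

P = 127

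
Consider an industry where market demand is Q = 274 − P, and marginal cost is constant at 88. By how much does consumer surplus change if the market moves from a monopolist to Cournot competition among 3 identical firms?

Inverting demand: P = 274 − Q.
Monopoly sets MR = MC: 274 − 2Q = 88 ⇒ Q = 93, P = 274 − 93 = 181.
CS = ½·(274 − 181)·93 = 4324.5.
Cournot with 3 identical firms: the symmetric best-response condition is 274 − 4q = 88. Each firm produces q = 46.5, total output Q = 139.5, price P = 134.5.
CS = ½·(274 − 134.5)·139.5 = 9730.125.
Change in consumer surplus: 9730.125 − 4324.5 = 5405.625.

Consumer surplus rises by 5405.625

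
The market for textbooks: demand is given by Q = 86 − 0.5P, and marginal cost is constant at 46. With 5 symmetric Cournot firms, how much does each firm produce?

Inverting demand: P = 172 − 2Q.
Cournot with 5 identical firms: the symmetric best-response condition is 172 − 12q = 46. Each firm produces q = 10.5, total output Q = 52.5, price P = 67.

q_i = 10.5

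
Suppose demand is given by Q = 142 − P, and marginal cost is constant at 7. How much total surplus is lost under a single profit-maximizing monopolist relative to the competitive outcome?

DWL = 2278.125

Inverting demand: P = 142 − Q.
Perfect competition: P = MC = 7, so 142 − Q = 7 and Q = 135.
A monopolist chooses Q where MR = MC. MR = 142 − 2Q; setting this equal to 7 gives Q = 67.5 and P = 74.5.
DWL is the triangle between Q = 67.5 and Q = 135: ½·(135 − 67.5)·(74.5 − 7) = 2278.125.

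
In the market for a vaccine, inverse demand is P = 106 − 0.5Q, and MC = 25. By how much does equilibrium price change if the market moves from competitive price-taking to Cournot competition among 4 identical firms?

Perfect competition: P = MC = 25, so 106 − 0.5Q = 25 and Q = 162.
Cournot with 4 identical firms: the symmetric best-response condition is 106 − 2.5q = 25. Each firm produces q = 32.4, total output Q = 129.6, price P = 41.2.
Change in equilibrium price: 41.2 − 25 = 16.2.

P rises by 16.2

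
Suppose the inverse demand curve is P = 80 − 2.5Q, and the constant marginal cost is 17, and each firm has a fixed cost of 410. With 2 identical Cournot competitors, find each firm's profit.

π_i = −233.6

With 2 symmetric Cournot firms, each firm's FOC gives 80 − 7.5q = 17, so q = 8.4, Q = 2·8.4 = 16.8, and P = 38.
Each firm's profit = (38 − 17)·8.4 − 410 = −233.6.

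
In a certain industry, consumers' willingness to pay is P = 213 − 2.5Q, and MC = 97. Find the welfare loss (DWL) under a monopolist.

Competitive firms price at marginal cost: P = 97, giving Q = 46.4.
Monopoly sets MR = MC: 213 − 5Q = 97 ⇒ Q = 23.2, P = 213 − 2.5·23.2 = 155.
DWL is the triangle between Q = 23.2 and Q = 46.4: ½·(46.4 − 23.2)·(155 − 97) = 672.8.

DWL = 672.8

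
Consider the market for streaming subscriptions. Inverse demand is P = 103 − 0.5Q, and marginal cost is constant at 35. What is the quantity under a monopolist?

Q = 68

A monopolist chooses Q where MR = MC. MR = 103 − Q; setting this equal to 35 gives Q = 68 and P = 69.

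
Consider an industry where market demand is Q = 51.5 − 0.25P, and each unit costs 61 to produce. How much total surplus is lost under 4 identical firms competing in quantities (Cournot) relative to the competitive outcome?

DWL = 105.125

Inverting demand: P = 206 − 4Q.
Under competition P = MC = 61, so Q = (206 − 61)/4 = 36.25.
In a 4-firm Cournot equilibrium, symmetry and the first-order condition give q = (206 − 61)/(20) = 7.25. So Q = 29 and P = 90.
DWL is the triangle between Q = 29 and Q = 36.25: ½·(36.25 − 29)·(90 − 61) = 105.125.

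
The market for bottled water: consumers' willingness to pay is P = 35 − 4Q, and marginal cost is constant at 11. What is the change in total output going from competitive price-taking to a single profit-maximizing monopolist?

Q falls by 3

Competitive firms price at marginal cost: P = 11, giving Q = 6.
A monopolist chooses Q where MR = MC. MR = 35 − 8Q; setting this equal to 11 gives Q = 3 and P = 23.
Change in total output: 3 − 6 = −3.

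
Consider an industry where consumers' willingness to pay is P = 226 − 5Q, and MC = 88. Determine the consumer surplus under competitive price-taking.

CS = 1904.4

Competitive firms price at marginal cost: P = 88, giving Q = 27.6.
CS = ½·(226 − 88)·27.6 = 1904.4.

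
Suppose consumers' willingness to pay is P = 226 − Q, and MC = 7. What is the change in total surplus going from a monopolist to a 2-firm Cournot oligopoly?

A monopolist chooses Q where MR = MC. MR = 226 − 2Q; setting this equal to 7 gives Q = 109.5 and P = 116.5.
CS = ½·(226 − 116.5)·109.5 = 5995.125; PS = (116.5 − 7)·109.5 = 11990.25; TS = 17985.375.
Cournot with 2 identical firms: the symmetric best-response condition is 226 − 3q = 7. Each firm produces q = 73, total output Q = 146, price P = 80.
CS = ½·(226 − 80)·146 = 10658; PS = (80 − 7)·146 = 10658; TS = 21316.
Change in total surplus: 21316 − 17985.375 = 3330.625.

TS rises by 3330.625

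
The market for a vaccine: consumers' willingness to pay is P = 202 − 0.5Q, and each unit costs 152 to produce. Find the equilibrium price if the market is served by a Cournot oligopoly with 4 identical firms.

In a 4-firm Cournot equilibrium, symmetry and the first-order condition give q = (202 − 152)/(2.5) = 20. So Q = 80 and P = 162.

P = 162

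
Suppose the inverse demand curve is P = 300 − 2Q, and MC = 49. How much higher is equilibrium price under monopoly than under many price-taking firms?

Under competition P = MC = 49, so Q = (300 − 49)/2 = 125.5.
The monopolist equates marginal revenue to marginal cost: 300 − 4Q = 49, so Q = 62.75. From demand, P = 174.5.
Change in equilibrium price: 174.5 − 49 = 125.5.

P rises by 125.5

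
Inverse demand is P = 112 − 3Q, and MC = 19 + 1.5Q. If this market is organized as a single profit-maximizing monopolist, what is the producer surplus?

Monopoly sets MR = MC: 112 − 6Q = 19 + 1.5Q ⇒ Q = 12.4, P = 112 − 3·12.4 = 74.8.
PS = P·Q − VC(Q) = 74.8·12.4 − (19·12.4 + ½·1.5·12.4²) = 576.6.

PS = 576.6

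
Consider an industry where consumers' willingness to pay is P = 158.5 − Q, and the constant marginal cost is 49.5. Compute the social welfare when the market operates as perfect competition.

TS = 5940.5

Perfect competition: P = MC = 49.5, so 158.5 − Q = 49.5 and Q = 109.
CS = ½·(158.5 − 49.5)·109 = 5940.5; PS = (49.5 − 49.5)·109 = 0; TS = 5940.5.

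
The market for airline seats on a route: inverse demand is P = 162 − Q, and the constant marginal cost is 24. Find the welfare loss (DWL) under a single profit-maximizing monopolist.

DWL = 2380.5

Perfect competition: P = MC = 24, so 162 − Q = 24 and Q = 138.
Monopoly sets MR = MC: 162 − 2Q = 24 ⇒ Q = 69, P = 162 − 69 = 93.
DWL is the triangle between Q = 69 and Q = 138: ½·(138 − 69)·(93 − 24) = 2380.5.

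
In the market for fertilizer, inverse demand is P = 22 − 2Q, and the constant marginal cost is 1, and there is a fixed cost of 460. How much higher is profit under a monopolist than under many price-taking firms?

Under competition P = MC = 1, so Q = (22 − 1)/2 = 10.5.
Profit = (1 − 1)·10.5 − 460 = −460.
The monopolist equates marginal revenue to marginal cost: 22 − 4Q = 1, so Q = 5.25. From demand, P = 11.5.
Profit = (11.5 − 1)·5.25 − 460 = −404.875.
Change in profit: −404.875 − −460 = 55.125.

π rises by 55.125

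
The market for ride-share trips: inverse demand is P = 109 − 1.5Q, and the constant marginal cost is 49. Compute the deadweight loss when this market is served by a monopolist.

Competitive firms price at marginal cost: P = 49, giving Q = 40.
The monopolist equates marginal revenue to marginal cost: 109 − 3Q = 49, so Q = 20. From demand, P = 79.
DWL is the triangle between Q = 20 and Q = 40: ½·(40 − 20)·(79 − 49) = 300.

DWL = 300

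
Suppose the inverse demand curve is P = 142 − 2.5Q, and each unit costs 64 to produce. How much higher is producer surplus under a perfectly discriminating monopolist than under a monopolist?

The monopolist equates marginal revenue to marginal cost: 142 − 5Q = 64, so Q = 15.6. From demand, P = 103.
PS = (103 − 64)·15.6 = 608.4.
Under first-degree price discrimination the firm charges each unit its demand price and produces up to where P = MC, i.e. Q = 31.2. Consumer surplus is zero; producer surplus equals total surplus.
PS = ½·(142 − 64)·31.2 = 1216.8.
Change in producer surplus: 1216.8 − 608.4 = 608.4.

PS rises by 608.4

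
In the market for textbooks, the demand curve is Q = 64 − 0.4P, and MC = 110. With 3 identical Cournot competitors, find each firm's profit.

π_i = 62.5

Inverting demand: P = 160 − 2.5Q.
In a 3-firm Cournot equilibrium, symmetry and the first-order condition give q = (160 − 110)/(10) = 5. So Q = 15 and P = 122.5.
Each firm's profit = (122.5 − 110)·5 = 62.5.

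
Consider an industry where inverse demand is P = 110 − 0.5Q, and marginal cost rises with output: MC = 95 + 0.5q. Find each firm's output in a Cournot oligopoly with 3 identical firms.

q_i = 6

With 3 symmetric Cournot firms, each firm's FOC gives 110 − 2q = 95 + 0.5q, so q = 6, Q = 3·6 = 18, and P = 101.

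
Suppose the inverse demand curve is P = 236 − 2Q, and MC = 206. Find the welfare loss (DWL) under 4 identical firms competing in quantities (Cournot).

Perfect competition: P = MC = 206, so 236 − 2Q = 206 and Q = 15.
With 4 symmetric Cournot firms, each firm's FOC gives 236 − 10q = 206, so q = 3, Q = 4·3 = 12, and P = 212.
DWL is the triangle between Q = 12 and Q = 15: ½·(15 − 12)·(212 − 206) = 9.

DWL = 9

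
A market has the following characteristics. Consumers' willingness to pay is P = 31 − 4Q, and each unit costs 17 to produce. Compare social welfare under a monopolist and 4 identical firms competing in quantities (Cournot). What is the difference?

TS rises by 5.145

A monopolist chooses Q where MR = MC. MR = 31 − 8Q; setting this equal to 17 gives Q = 1.75 and P = 24.
CS = ½·(31 − 24)·1.75 = 6.125; PS = (24 − 17)·1.75 = 12.25; TS = 18.375.
In a 4-firm Cournot equilibrium, symmetry and the first-order condition give q = (31 − 17)/(20) = 0.7. So Q = 2.8 and P = 19.8.
CS = ½·(31 − 19.8)·2.8 = 15.68; PS = (19.8 − 17)·2.8 = 7.84; TS = 23.52.
Change in social welfare: 23.52 − 18.375 = 5.145.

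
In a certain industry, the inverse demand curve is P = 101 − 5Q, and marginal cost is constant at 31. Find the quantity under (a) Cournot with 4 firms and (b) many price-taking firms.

In a 4-firm Cournot equilibrium, symmetry and the first-order condition give q = (101 − 31)/(25) = 2.8. So Q = 11.2 and P = 45.
Under competition P = MC = 31, so Q = (101 − 31)/5 = 14.

Cournot: Q = 11.2; Competition: Q = 14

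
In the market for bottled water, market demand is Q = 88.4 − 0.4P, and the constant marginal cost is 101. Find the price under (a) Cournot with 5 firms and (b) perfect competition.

Inverting demand: P = 221 − 2.5Q.
In a 5-firm Cournot equilibrium, symmetry and the first-order condition give q = (221 − 101)/(15) = 8. So Q = 40 and P = 121.
Under competition P = MC = 101, so Q = (221 − 101)/2.5 = 48.

Cournot: P = 121; Competition: P = 101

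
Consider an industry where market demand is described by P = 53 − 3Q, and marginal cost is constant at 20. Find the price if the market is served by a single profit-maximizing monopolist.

Monopoly sets MR = MC: 53 − 6Q = 20 ⇒ Q = 5.5, P = 53 − 3·5.5 = 36.5.

P = 36.5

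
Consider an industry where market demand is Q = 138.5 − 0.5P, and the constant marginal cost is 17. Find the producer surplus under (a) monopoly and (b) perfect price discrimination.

Inverting demand: P = 277 − 2Q.
Monopoly sets MR = MC: 277 − 4Q = 17 ⇒ Q = 65, P = 277 − 2·65 = 147.
PS = (147 − 17)·65 = 8450.
With perfect price discrimination, output is the efficient level Q = 130 (where demand meets MC), but every buyer pays their willingness to pay: CS = 0 and PS = total surplus.
PS = ½·(277 − 17)·130 = 16900.

Monopoly: PS = 8450; Perfect PD: PS = 16900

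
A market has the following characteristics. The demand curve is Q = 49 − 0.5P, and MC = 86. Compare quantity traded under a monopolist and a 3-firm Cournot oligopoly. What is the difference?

Inverting demand: P = 98 − 2Q.
A monopolist chooses Q where MR = MC. MR = 98 − 4Q; setting this equal to 86 gives Q = 3 and P = 92.
In a 3-firm Cournot equilibrium, symmetry and the first-order condition give q = (98 − 86)/(8) = 1.5. So Q = 4.5 and P = 89.
Change in quantity traded: 4.5 − 3 = 1.5.

Q rises by 1.5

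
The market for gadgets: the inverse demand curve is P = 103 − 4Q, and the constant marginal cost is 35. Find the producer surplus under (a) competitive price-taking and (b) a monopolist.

Competition: PS = 0; Monopoly: PS = 289

Perfect competition: P = MC = 35, so 103 − 4Q = 35 and Q = 17.
PS = (35 − 35)·17 = 0.
The monopolist equates marginal revenue to marginal cost: 103 − 8Q = 35, so Q = 8.5. From demand, P = 69.
PS = (69 − 35)·8.5 = 289.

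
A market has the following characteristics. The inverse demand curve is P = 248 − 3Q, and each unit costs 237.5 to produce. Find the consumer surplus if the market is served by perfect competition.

CS = 18.375

Competitive firms price at marginal cost: P = 237.5, giving Q = 3.5.
CS = ½·(248 − 237.5)·3.5 = 18.375.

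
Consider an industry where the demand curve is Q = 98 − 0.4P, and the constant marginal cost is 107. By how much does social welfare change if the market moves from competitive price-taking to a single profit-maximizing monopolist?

TS falls by 952.2

Inverting demand: P = 245 − 2.5Q.
Under competition P = MC = 107, so Q = (245 − 107)/2.5 = 55.2.
CS = ½·(245 − 107)·55.2 = 3808.8; PS = (107 − 107)·55.2 = 0; TS = 3808.8.
The monopolist equates marginal revenue to marginal cost: 245 − 5Q = 107, so Q = 27.6. From demand, P = 176.
CS = ½·(245 − 176)·27.6 = 952.2; PS = (176 − 107)·27.6 = 1904.4; TS = 2856.6.
Change in social welfare: 2856.6 − 3808.8 = −952.2.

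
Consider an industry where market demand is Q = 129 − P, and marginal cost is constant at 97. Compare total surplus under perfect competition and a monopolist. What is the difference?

Inverting demand: P = 129 − Q.
Competitive firms price at marginal cost: P = 97, giving Q = 32.
CS = ½·(129 − 97)·32 = 512; PS = (97 − 97)·32 = 0; TS = 512.
Monopoly sets MR = MC: 129 − 2Q = 97 ⇒ Q = 16, P = 129 − 16 = 113.
CS = ½·(129 − 113)·16 = 128; PS = (113 − 97)·16 = 256; TS = 384.
Change in total surplus: 384 − 512 = −128.

Total surplus falls by 128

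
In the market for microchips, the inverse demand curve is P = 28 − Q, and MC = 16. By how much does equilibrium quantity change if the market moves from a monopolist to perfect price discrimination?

Equilibrium quantity rises by 6

The monopolist equates marginal revenue to marginal cost: 28 − 2Q = 16, so Q = 6. From demand, P = 22.
Under first-degree price discrimination the firm charges each unit its demand price and produces up to where P = MC, i.e. Q = 12. Consumer surplus is zero; producer surplus equals total surplus.
Change in equilibrium quantity: 12 − 6 = 6.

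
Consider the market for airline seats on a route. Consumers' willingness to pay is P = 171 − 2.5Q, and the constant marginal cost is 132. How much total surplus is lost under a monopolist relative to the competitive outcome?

Perfect competition: P = MC = 132, so 171 − 2.5Q = 132 and Q = 15.6.
The monopolist equates marginal revenue to marginal cost: 171 − 5Q = 132, so Q = 7.8. From demand, P = 151.5.
DWL is the triangle between Q = 7.8 and Q = 15.6: ½·(15.6 − 7.8)·(151.5 − 132) = 76.05.

DWL = 76.05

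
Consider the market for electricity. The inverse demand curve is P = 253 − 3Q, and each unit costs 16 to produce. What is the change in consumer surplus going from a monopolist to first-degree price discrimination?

A monopolist chooses Q where MR = MC. MR = 253 − 6Q; setting this equal to 16 gives Q = 39.5 and P = 134.5.
CS = ½·(253 − 134.5)·39.5 = 2340.375.
With perfect price discrimination, output is the efficient level Q = 79 (where demand meets MC), but every buyer pays their willingness to pay: CS = 0 and PS = total surplus.
CS = 0.
Change in consumer surplus: 0 − 2340.375 = −2340.375.

CS falls by 2340.375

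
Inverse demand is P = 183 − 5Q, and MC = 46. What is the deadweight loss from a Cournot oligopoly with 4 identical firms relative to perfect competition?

Under competition P = MC = 46, so Q = (183 − 46)/5 = 27.4.
With 4 symmetric Cournot firms, each firm's FOC gives 183 − 25q = 46, so q = 5.48, Q = 4·5.48 = 21.92, and P = 73.4.
DWL is the triangle between Q = 21.92 and Q = 27.4: ½·(27.4 − 21.92)·(73.4 − 46) = 75.076.

DWL = 75.076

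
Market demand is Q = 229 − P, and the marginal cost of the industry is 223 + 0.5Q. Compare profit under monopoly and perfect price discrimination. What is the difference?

Inverting demand: P = 229 − Q.
The monopolist equates marginal revenue to marginal cost: 229 − 2Q = 223 + 0.5Q, so Q = 2.4. From demand, P = 226.6.
Profit = 226.6·2.4 − (223·2.4 + ½·0.5·2.4²) = 7.2.
A perfectly discriminating monopolist sells every unit with P(Q) ≥ MC(Q), so output equals the competitive quantity Q = 4. Each buyer pays their reservation price, so CS = 0 and the firm captures all surplus.
PS equals the full surplus area, 12. Profit = 12 = 12.
Change in profit: 12 − 7.2 = 4.8.

Profit rises by 4.8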